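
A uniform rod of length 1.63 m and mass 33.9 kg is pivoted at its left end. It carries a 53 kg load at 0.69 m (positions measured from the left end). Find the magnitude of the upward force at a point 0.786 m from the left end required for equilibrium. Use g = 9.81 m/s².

Take moments about the left end.
Beam weight: 33.9 × 9.81 = 332.6 N down at 0.815 m → arm 0.815 m, τ = 332.6 × 0.815 = 271.1 N·m clockwise.
Load: 53 × 9.81 = 519.9 N down at 0.69 m → arm 0.69 m, τ = 519.9 × 0.69 = 358.7 N·m clockwise.
Net moment of the loads = 629.8 N·m clockwise.
The upward force F acts at a point 0.786 m from the left end, arm 0.786 m, giving F × 0.786 counterclockwise.
Στ = 0 ⇒ F × 0.786 = 629.8 ⇒ F = 629.8 / 0.786 = 801 N.

F ≈ 801 N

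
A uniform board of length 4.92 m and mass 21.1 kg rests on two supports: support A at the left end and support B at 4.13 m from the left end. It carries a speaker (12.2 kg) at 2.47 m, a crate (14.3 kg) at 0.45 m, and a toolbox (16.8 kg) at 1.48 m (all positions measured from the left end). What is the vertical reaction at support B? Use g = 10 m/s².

Take moments about support A.
Beam weight: 21.1 × 10 = 211 N down at 2.46 m → arm 2.46 m, τ = 211 × 2.46 = 519.1 N·m clockwise.
Speaker: 12.2 × 10 = 122 N down at 2.47 m → arm 2.47 m, τ = 122 × 2.47 = 301.3 N·m clockwise.
Crate: 14.3 × 10 = 143 N down at 0.45 m → arm 0.45 m, τ = 143 × 0.45 = 64.35 N·m clockwise.
Toolbox: 16.8 × 10 = 168 N down at 1.48 m → arm 1.48 m, τ = 168 × 1.48 = 248.6 N·m clockwise.
Net load moment about support A = 1133 N·m clockwise.
Reaction R at support B is upward at 4.13 m, arm 4.13 m → moment R × 4.13 counterclockwise.
Balancing moments: R × 4.13 = 1133, giving R = 274 N.

R_B ≈ 274 N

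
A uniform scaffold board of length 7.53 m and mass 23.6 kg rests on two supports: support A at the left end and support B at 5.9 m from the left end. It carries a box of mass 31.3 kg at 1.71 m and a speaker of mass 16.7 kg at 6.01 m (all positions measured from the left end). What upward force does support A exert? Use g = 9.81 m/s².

R_A ≈ 299 N

Taking torques about support B:
Beam weight: 23.6 × 9.81 = 231.5 N down at 3.765 m → arm 2.135 m, τ = 231.5 × 2.135 = 494.3 N·m counterclockwise.
Box: 31.3 × 9.81 = 307.1 N down at 1.71 m → arm 4.19 m, τ = 307.1 × 4.19 = 1287 N·m counterclockwise.
Speaker: 16.7 × 9.81 = 163.8 N down at 6.01 m → arm 0.11 m, τ = 163.8 × 0.11 = 18.02 N·m clockwise.
Net load moment about support B = 1763 N·m counterclockwise.
Reaction R at support A is upward at 0 m, arm 5.9 m → moment R × 5.9 clockwise.
Setting net torque to zero: R × 5.9 = 1763 → R = 299 N.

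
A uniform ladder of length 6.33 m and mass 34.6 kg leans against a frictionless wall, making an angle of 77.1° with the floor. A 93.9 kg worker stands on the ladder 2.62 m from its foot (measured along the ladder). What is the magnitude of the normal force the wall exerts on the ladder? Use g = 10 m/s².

N_wall ≈ 129 N

Choose the foot of the ladder as the axis so the floor normal and friction both act there and drop out.
Ladder weight 34.6×10 = 346 N acts at 3.165 m along the ladder; its horizontal arm is 3.165·cos77.1° = 0.7066 m → τ = 244.5 N·m clockwise.
Worker: 93.9×10 = 939 N at 2.62 m → arm 0.5849 m → τ = 549.2 N·m clockwise.
Wall normal N acts horizontally at the top; its moment arm is the height L sinθ = 6.33·sin77.1° = 6.17 m, counterclockwise.
Setting net torque to zero: N × 6.17 = 793.7 → N = 129 N.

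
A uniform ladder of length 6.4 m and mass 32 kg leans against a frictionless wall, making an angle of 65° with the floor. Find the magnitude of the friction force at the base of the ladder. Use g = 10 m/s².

Take moments about the foot of the ladder.
Ladder weight 32×10 = 320 N acts at 3.2 m along the ladder; its horizontal arm is 3.2·cos65° = 1.352 m → τ = 432.6 N·m clockwise.
Wall normal N acts horizontally at the top; its moment arm is the height L sinθ = 6.4·sin65° = 5.8 m, counterclockwise.
Setting net torque to zero: N × 5.8 = 432.6 → N = 74.6 N.
ΣFx = 0: friction at the foot balances the wall's push, so f = N_wall = 74.6 N.

f ≈ 74.6 N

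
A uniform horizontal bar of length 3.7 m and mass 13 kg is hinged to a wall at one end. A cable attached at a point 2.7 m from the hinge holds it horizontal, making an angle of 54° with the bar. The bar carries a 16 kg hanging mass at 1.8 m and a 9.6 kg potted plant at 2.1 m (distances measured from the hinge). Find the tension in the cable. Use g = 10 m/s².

Choose the hinge as the axis so the unknown hinge reaction has zero arm there.
Beam weight: 13 × 10 = 130 N down at 1.85 m → arm 1.85 m, τ = 130 × 1.85 = 240.5 N·m clockwise.
Hanging mass: 16 × 10 = 160 N down at 1.8 m → arm 1.8 m, τ = 160 × 1.8 = 288 N·m clockwise.
Potted plant: 9.6 × 10 = 96 N down at 2.1 m → arm 2.1 m, τ = 96 × 2.1 = 201.6 N·m clockwise.
Total clockwise load moment = 730.1 N·m.
The cable tension T acts at 2.7 m; only its component perpendicular to the bar, T sinθ, produces torque. sin 54° = 0.809.
For rotational equilibrium, T × 2.7 × 0.809 = 730.1, so T = 730.1 / 2.184 = 334 N.

T ≈ 334 N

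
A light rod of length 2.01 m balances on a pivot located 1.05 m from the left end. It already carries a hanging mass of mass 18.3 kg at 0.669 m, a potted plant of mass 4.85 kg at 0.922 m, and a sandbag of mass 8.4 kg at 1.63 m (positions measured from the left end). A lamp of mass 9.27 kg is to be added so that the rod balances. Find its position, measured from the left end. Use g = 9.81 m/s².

Taking torques about the pivot (at 1.05 m from the left end):
Hanging mass: 18.3 × 9.81 = 179.5 N down at 0.669 m → arm 0.381 m, τ = 179.5 × 0.381 = 68.39 N·m counterclockwise.
Potted plant: 4.85 × 9.81 = 47.58 N down at 0.922 m → arm 0.128 m, τ = 47.58 × 0.128 = 6.09 N·m counterclockwise.
Sandbag: 8.4 × 9.81 = 82.4 N down at 1.63 m → arm 0.58 m, τ = 82.4 × 0.58 = 47.79 N·m clockwise.
Net moment of existing loads = 26.69 N·m counterclockwise.
The lamp weighs 9.27 × 9.81 = 90.94 N and must supply an equal clockwise moment, so its lever arm about the pivot is 26.69 / 90.94 = 0.293 m.
That puts it at 1.05 + 0.293 = 1.34 m from the left end.

x ≈ 1.34 m from the left end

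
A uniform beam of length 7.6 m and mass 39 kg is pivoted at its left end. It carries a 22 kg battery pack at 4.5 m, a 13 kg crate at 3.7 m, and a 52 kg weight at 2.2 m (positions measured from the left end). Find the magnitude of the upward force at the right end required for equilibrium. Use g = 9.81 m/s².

Taking torques about the left end:
Beam weight: 39 × 9.81 = 382.6 N down at 3.8 m → arm 3.8 m, τ = 382.6 × 3.8 = 1454 N·m clockwise.
Battery pack: 22 × 9.81 = 215.8 N down at 4.5 m → arm 4.5 m, τ = 215.8 × 4.5 = 971.1 N·m clockwise.
Crate: 13 × 9.81 = 127.5 N down at 3.7 m → arm 3.7 m, τ = 127.5 × 3.7 = 471.8 N·m clockwise.
Weight: 52 × 9.81 = 510.1 N down at 2.2 m → arm 2.2 m, τ = 510.1 × 2.2 = 1122 N·m clockwise.
Net moment of the loads = 4019 N·m clockwise.
The upward force F acts at the right end, arm 7.6 m, giving F × 7.6 counterclockwise.
Setting net torque to zero: F × 7.6 = 4019 → F = 4019 / 7.6 = 529 N.

F ≈ 529 N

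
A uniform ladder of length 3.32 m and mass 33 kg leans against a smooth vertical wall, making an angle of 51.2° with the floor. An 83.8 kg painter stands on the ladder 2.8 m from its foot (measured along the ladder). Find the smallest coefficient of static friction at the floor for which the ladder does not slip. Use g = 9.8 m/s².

Choose the foot of the ladder as the axis so the floor normal and friction both act there and drop out.
Ladder weight 33×9.8 = 323.4 N acts at 1.66 m along the ladder; its horizontal arm is 1.66·cos51.2° = 1.04 m → τ = 336.3 N·m clockwise.
Painter: 83.8×9.8 = 821.2 N at 2.8 m → arm 1.754 m → τ = 1440 N·m clockwise.
Wall normal N acts horizontally at the top; its moment arm is the height L sinθ = 3.32·sin51.2° = 2.587 m, counterclockwise.
Στ = 0 ⇒ N × 2.587 = 1776 ⇒ N = 686.5 N.
ΣFx = 0 ⇒ f = N_wall = 686.5 N. ΣFy = 0 ⇒ N_floor = 1145 N.
μ_min = f / N_floor = 686.5 / 1145 = 0.6.

μ_min ≈ 0.6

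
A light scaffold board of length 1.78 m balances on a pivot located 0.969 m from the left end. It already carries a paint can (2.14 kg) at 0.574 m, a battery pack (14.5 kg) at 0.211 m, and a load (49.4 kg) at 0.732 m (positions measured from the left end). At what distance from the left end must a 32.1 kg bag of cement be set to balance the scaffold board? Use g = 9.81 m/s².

x ≈ 1.7 m from the left end

Sum moments about the pivot (at 0.969 m from the left end) (the support reaction has zero arm there).
Paint can: 2.14 × 9.81 = 20.99 N down at 0.574 m → arm 0.395 m, τ = 20.99 × 0.395 = 8.291 N·m counterclockwise.
Battery pack: 14.5 × 9.81 = 142.2 N down at 0.211 m → arm 0.758 m, τ = 142.2 × 0.758 = 107.8 N·m counterclockwise.
Load: 49.4 × 9.81 = 484.6 N down at 0.732 m → arm 0.237 m, τ = 484.6 × 0.237 = 114.9 N·m counterclockwise.
Net moment of existing loads = 231 N·m counterclockwise.
The bag of cement weighs 32.1 × 9.81 = 314.9 N and must supply an equal clockwise moment, so its lever arm about the pivot is 231 / 314.9 = 0.734 m.
That puts it at 0.969 + 0.734 = 1.7 m from the left end.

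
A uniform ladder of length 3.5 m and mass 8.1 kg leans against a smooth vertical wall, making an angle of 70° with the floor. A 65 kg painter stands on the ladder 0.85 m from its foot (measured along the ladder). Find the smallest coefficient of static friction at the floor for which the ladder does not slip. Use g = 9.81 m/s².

About the foot of the ladder:
Ladder weight 8.1×9.81 = 79.46 N acts at 1.75 m along the ladder; its horizontal arm is 1.75·cos70° = 0.5985 m → τ = 47.56 N·m clockwise.
Painter: 65×9.81 = 637.6 N at 0.85 m → arm 0.2907 m → τ = 185.4 N·m clockwise.
Wall normal N acts horizontally at the top; its moment arm is the height L sinθ = 3.5·sin70° = 3.289 m, counterclockwise.
Balancing moments: N × 3.289 = 233, giving N = 70.84 N.
ΣFx = 0 ⇒ f = N_wall = 70.84 N. ΣFy = 0 ⇒ N_floor = 717.1 N.
μ_min = f / N_floor = 70.84 / 717.1 = 0.0988.

μ_min ≈ 0.0988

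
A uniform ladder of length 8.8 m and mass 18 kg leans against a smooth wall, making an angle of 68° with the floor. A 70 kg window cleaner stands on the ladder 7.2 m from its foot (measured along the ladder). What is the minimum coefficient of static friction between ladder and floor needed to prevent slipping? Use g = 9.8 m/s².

Take moments about the foot of the ladder.
Ladder weight 18×9.8 = 176.4 N acts at 4.4 m along the ladder; its horizontal arm is 4.4·cos68° = 1.648 m → τ = 290.7 N·m clockwise.
Window cleaner: 70×9.8 = 686 N at 7.2 m → arm 2.697 m → τ = 1850 N·m clockwise.
Wall normal N acts horizontally at the top; its moment arm is the height L sinθ = 8.8·sin68° = 8.159 m, counterclockwise.
For rotational equilibrium, N × 8.159 = 2141, so N = 262.4 N.
ΣFx = 0 ⇒ f = N_wall = 262.4 N. ΣFy = 0 ⇒ N_floor = 862.4 N.
μ_min = f / N_floor = 262.4 / 862.4 = 0.304.

μ_min ≈ 0.304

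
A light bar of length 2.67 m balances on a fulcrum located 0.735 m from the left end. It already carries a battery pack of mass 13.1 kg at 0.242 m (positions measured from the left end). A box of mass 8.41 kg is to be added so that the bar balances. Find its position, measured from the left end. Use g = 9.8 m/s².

Take moments about the fulcrum (at 0.735 m from the left end).
Battery pack: 13.1 × 9.8 = 128.4 N down at 0.242 m → arm 0.493 m, τ = 128.4 × 0.493 = 63.3 N·m counterclockwise.
Net moment of existing loads = 63.3 N·m counterclockwise.
The box weighs 8.41 × 9.8 = 82.42 N and must supply an equal clockwise moment, so its lever arm about the fulcrum is 63.3 / 82.42 = 0.768 m.
That puts it at 0.735 + 0.768 = 1.5 m from the left end.

x ≈ 1.5 m from the left end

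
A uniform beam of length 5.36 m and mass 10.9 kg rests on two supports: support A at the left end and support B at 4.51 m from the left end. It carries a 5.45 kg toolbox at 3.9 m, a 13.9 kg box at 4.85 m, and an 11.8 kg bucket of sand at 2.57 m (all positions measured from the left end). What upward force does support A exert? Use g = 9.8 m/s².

R_A ≈ 90 N

Sum moments about support B (its reaction then has zero moment arm).
Beam weight: 10.9 × 9.8 = 106.8 N down at 2.68 m → arm 1.83 m, τ = 106.8 × 1.83 = 195.4 N·m counterclockwise.
Toolbox: 5.45 × 9.8 = 53.41 N down at 3.9 m → arm 0.61 m, τ = 53.41 × 0.61 = 32.58 N·m counterclockwise.
Box: 13.9 × 9.8 = 136.2 N down at 4.85 m → arm 0.34 m, τ = 136.2 × 0.34 = 46.31 N·m clockwise.
Bucket of sand: 11.8 × 9.8 = 115.6 N down at 2.57 m → arm 1.94 m, τ = 115.6 × 1.94 = 224.3 N·m counterclockwise.
Net load moment about support B = 406 N·m counterclockwise.
Reaction R at support A is upward at 0 m, arm 4.51 m → moment R × 4.51 clockwise.
For rotational equilibrium, R × 4.51 = 406, so R = 90 N.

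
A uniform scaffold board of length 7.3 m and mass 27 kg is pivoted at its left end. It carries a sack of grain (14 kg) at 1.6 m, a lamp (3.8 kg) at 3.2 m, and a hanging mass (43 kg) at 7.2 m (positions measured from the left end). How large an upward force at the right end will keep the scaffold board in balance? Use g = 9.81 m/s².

Taking torques about the left end:
Beam weight: 27 × 9.81 = 264.9 N down at 3.65 m → arm 3.65 m, τ = 264.9 × 3.65 = 966.9 N·m clockwise.
Sack of grain: 14 × 9.81 = 137.3 N down at 1.6 m → arm 1.6 m, τ = 137.3 × 1.6 = 219.7 N·m clockwise.
Lamp: 3.8 × 9.81 = 37.28 N down at 3.2 m → arm 3.2 m, τ = 37.28 × 3.2 = 119.3 N·m clockwise.
Hanging mass: 43 × 9.81 = 421.8 N down at 7.2 m → arm 7.2 m, τ = 421.8 × 7.2 = 3037 N·m clockwise.
Net moment of the loads = 4343 N·m clockwise.
The upward force F acts at the right end, arm 7.3 m, giving F × 7.3 counterclockwise.
Setting net torque to zero: F × 7.3 = 4343 → F = 4343 / 7.3 = 595 N.

F ≈ 595 N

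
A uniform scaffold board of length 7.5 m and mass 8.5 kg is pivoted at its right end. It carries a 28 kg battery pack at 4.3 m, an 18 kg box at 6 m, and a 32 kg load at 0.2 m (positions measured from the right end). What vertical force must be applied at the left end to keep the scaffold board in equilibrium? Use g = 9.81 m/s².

F ≈ 349 N

Sum moments about the right end (the unknown pivot reaction has zero arm there).
Beam weight: 8.5 × 9.81 = 83.39 N down at 3.75 m → arm 3.75 m, τ = 83.39 × 3.75 = 312.7 N·m counterclockwise.
Battery pack: 28 × 9.81 = 274.7 N down at 4.3 m → arm 4.3 m, τ = 274.7 × 4.3 = 1181 N·m counterclockwise.
Box: 18 × 9.81 = 176.6 N down at 6 m → arm 6 m, τ = 176.6 × 6 = 1060 N·m counterclockwise.
Load: 32 × 9.81 = 313.9 N down at 0.2 m → arm 0.2 m, τ = 313.9 × 0.2 = 62.78 N·m counterclockwise.
Net moment of the loads = 2616 N·m counterclockwise.
The upward force F acts at the left end, arm 7.5 m, giving F × 7.5 clockwise.
Setting net torque to zero: F × 7.5 = 2616 → F = 2616 / 7.5 = 349 N.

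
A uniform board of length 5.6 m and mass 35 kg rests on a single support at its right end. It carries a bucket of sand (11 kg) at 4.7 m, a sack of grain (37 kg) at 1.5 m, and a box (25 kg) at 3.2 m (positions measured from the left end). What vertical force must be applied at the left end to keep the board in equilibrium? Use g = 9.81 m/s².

F ≈ 560 N

Take moments about the right end.
Beam weight: 35 × 9.81 = 343.4 N down at 2.8 m → arm 2.8 m, τ = 343.4 × 2.8 = 961.5 N·m counterclockwise.
Bucket of sand: 11 × 9.81 = 107.9 N down at 4.7 m → arm 0.9 m, τ = 107.9 × 0.9 = 97.11 N·m counterclockwise.
Sack of grain: 37 × 9.81 = 363 N down at 1.5 m → arm 4.1 m, τ = 363 × 4.1 = 1488 N·m counterclockwise.
Box: 25 × 9.81 = 245.2 N down at 3.2 m → arm 2.4 m, τ = 245.2 × 2.4 = 588.5 N·m counterclockwise.
Net moment of the loads = 3135 N·m counterclockwise.
The upward force F acts at the left end, arm 5.6 m, giving F × 5.6 clockwise.
For rotational equilibrium, F × 5.6 = 3135, so F = 3135 / 5.6 = 560 N.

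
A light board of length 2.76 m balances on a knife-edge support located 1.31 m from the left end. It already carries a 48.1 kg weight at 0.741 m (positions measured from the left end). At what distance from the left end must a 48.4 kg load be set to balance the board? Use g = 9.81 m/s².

Taking torques about the knife-edge support (at 1.31 m from the left end):
Weight: 48.1 × 9.81 = 471.9 N down at 0.741 m → arm 0.569 m, τ = 471.9 × 0.569 = 268.5 N·m counterclockwise.
Net moment of existing loads = 268.5 N·m counterclockwise.
The load weighs 48.4 × 9.81 = 474.8 N and must supply an equal clockwise moment, so its lever arm about the knife-edge support is 268.5 / 474.8 = 0.566 m.
That puts it at 1.31 + 0.566 = 1.88 m from the left end.

x ≈ 1.88 m from the left end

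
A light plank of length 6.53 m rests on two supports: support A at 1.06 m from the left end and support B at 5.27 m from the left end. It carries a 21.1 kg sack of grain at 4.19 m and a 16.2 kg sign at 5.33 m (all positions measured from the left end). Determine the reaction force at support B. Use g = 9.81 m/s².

Taking torques about support A:
Sack of grain: 21.1 × 9.81 = 207 N down at 4.19 m → arm 3.13 m, τ = 207 × 3.13 = 647.9 N·m clockwise.
Sign: 16.2 × 9.81 = 158.9 N down at 5.33 m → arm 4.27 m, τ = 158.9 × 4.27 = 678.5 N·m clockwise.
Net load moment about support A = 1326 N·m clockwise.
Reaction R at support B is upward at 5.27 m, arm 4.21 m → moment R × 4.21 counterclockwise.
For rotational equilibrium, R × 4.21 = 1326, so R = 315 N.

R_B ≈ 315 N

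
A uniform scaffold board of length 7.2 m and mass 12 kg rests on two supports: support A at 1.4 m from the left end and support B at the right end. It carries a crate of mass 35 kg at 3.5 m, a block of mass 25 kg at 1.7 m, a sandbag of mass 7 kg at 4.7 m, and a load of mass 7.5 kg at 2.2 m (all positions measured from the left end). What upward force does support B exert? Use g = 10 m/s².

R_B ≈ 235 N

Take moments about support A.
Beam weight: 12 × 10 = 120 N down at 3.6 m → arm 2.2 m, τ = 120 × 2.2 = 264 N·m clockwise.
Crate: 35 × 10 = 350 N down at 3.5 m → arm 2.1 m, τ = 350 × 2.1 = 735 N·m clockwise.
Block: 25 × 10 = 250 N down at 1.7 m → arm 0.3 m, τ = 250 × 0.3 = 75 N·m clockwise.
Sandbag: 7 × 10 = 70 N down at 4.7 m → arm 3.3 m, τ = 70 × 3.3 = 231 N·m clockwise.
Load: 7.5 × 10 = 75 N down at 2.2 m → arm 0.8 m, τ = 75 × 0.8 = 60 N·m clockwise.
Net load moment about support A = 1365 N·m clockwise.
Reaction R at support B is upward at 7.2 m, arm 5.8 m → moment R × 5.8 counterclockwise.
Balancing moments: R × 5.8 = 1365, giving R = 235 N.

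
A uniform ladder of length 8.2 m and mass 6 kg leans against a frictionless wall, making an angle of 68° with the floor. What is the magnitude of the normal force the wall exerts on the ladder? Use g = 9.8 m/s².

Sum moments about the foot of the ladder (the floor normal and friction both act there and drop out).
Ladder weight 6×9.8 = 58.8 N acts at 4.1 m along the ladder; its horizontal arm is 4.1·cos68° = 1.536 m → τ = 90.32 N·m clockwise.
Wall normal N acts horizontally at the top; its moment arm is the height L sinθ = 8.2·sin68° = 7.603 m, counterclockwise.
Στ = 0 ⇒ N × 7.603 = 90.32 ⇒ N = 11.9 N.

N_wall ≈ 11.9 N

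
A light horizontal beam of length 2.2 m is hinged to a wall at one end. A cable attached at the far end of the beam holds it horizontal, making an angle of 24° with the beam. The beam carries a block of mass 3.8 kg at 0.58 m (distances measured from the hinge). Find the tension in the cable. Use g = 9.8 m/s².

Take moments about the hinge.
Block: 3.8 × 9.8 = 37.24 N down at 0.58 m → arm 0.58 m, τ = 37.24 × 0.58 = 21.6 N·m clockwise.
Total clockwise load moment = 21.6 N·m.
The cable tension T acts at 2.2 m; only its component perpendicular to the beam, T sinθ, produces torque. sin 24° = 0.4067.
Setting net torque to zero: T × 2.2 × 0.4067 = 21.6 → T = 21.6 / 0.8947 = 24.1 N.

T ≈ 24.1 N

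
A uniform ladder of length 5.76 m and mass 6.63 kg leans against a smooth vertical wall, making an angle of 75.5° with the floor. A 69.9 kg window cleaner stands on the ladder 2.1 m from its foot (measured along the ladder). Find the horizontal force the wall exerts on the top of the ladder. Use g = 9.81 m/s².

Sum moments about the foot of the ladder (the floor normal and friction both act there and drop out).
Ladder weight 6.63×9.81 = 65.04 N acts at 2.88 m along the ladder; its horizontal arm is 2.88·cos75.5° = 0.7211 m → τ = 46.9 N·m clockwise.
Window cleaner: 69.9×9.81 = 685.7 N at 2.1 m → arm 0.5258 m → τ = 360.5 N·m clockwise.
Wall normal N acts horizontally at the top; its moment arm is the height L sinθ = 5.76·sin75.5° = 5.577 m, counterclockwise.
Setting net torque to zero: N × 5.577 = 407.4 → N = 73.1 N.

N_wall ≈ 73.1 N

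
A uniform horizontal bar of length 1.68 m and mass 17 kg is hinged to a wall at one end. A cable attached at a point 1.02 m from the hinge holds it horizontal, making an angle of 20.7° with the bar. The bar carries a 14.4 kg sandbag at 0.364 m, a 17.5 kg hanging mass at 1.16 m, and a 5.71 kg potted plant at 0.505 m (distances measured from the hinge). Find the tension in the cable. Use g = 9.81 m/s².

T ≈ 1160 N

Choose the hinge as the axis so the unknown hinge reaction has zero arm there.
Beam weight: 17 × 9.81 = 166.8 N down at 0.84 m → arm 0.84 m, τ = 166.8 × 0.84 = 140.1 N·m clockwise.
Sandbag: 14.4 × 9.81 = 141.3 N down at 0.364 m → arm 0.364 m, τ = 141.3 × 0.364 = 51.43 N·m clockwise.
Hanging mass: 17.5 × 9.81 = 171.7 N down at 1.16 m → arm 1.16 m, τ = 171.7 × 1.16 = 199.2 N·m clockwise.
Potted plant: 5.71 × 9.81 = 56.02 N down at 0.505 m → arm 0.505 m, τ = 56.02 × 0.505 = 28.29 N·m clockwise.
Total clockwise load moment = 419 N·m.
The cable tension T acts at 1.02 m; only its component perpendicular to the bar, T sinθ, produces torque. sin 20.7° = 0.3535.
Στ = 0 ⇒ T × 1.02 × 0.3535 = 419 ⇒ T = 419 / 0.3606 = 1160 N.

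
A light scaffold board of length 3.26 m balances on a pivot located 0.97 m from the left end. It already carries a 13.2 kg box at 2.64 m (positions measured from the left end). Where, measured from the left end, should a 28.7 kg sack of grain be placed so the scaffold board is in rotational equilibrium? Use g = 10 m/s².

Choose the pivot (at 0.97 m from the left end) as the axis so the support reaction has zero arm there.
Box: 13.2 × 10 = 132 N down at 2.64 m → arm 1.67 m, τ = 132 × 1.67 = 220.4 N·m clockwise.
Net moment of existing loads = 220.4 N·m clockwise.
The sack of grain weighs 28.7 × 10 = 287 N and must supply an equal counterclockwise moment, so its lever arm about the pivot is 220.4 / 287 = 0.768 m.
That puts it at 0.97 − 0.768 = 0.202 m from the left end.

x ≈ 0.202 m from the left end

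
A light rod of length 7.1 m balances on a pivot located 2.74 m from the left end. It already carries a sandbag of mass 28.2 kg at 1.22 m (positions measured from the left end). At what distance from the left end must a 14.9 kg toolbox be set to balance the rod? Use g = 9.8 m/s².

Sum moments about the pivot (at 2.74 m from the left end) (the support reaction has zero arm there).
Sandbag: 28.2 × 9.8 = 276.4 N down at 1.22 m → arm 1.52 m, τ = 276.4 × 1.52 = 420.1 N·m counterclockwise.
Net moment of existing loads = 420.1 N·m counterclockwise.
The toolbox weighs 14.9 × 9.8 = 146 N and must supply an equal clockwise moment, so its lever arm about the pivot is 420.1 / 146 = 2.88 m.
That puts it at 2.74 + 2.88 = 5.62 m from the left end.

x ≈ 5.62 m from the left end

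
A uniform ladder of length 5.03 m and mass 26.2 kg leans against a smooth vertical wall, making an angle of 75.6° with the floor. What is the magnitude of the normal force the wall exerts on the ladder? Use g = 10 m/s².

About the foot of the ladder:
Ladder weight 26.2×10 = 262 N acts at 2.515 m along the ladder; its horizontal arm is 2.515·cos75.6° = 0.6255 m → τ = 163.9 N·m clockwise.
Wall normal N acts horizontally at the top; its moment arm is the height L sinθ = 5.03·sin75.6° = 4.872 m, counterclockwise.
Balancing moments: N × 4.872 = 163.9, giving N = 33.6 N.

N_wall ≈ 33.6 N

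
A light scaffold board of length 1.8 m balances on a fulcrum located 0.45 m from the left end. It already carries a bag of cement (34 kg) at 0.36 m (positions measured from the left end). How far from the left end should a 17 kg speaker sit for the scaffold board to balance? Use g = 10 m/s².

x ≈ 0.63 m from the left end

Choose the fulcrum (at 0.45 m from the left end) as the axis so the support reaction has zero arm there.
Bag of cement: 34 × 10 = 340 N down at 0.36 m → arm 0.09 m, τ = 340 × 0.09 = 30.6 N·m counterclockwise.
Net moment of existing loads = 30.6 N·m counterclockwise.
The speaker weighs 17 × 10 = 170 N and must supply an equal clockwise moment, so its lever arm about the fulcrum is 30.6 / 170 = 0.18 m.
That puts it at 0.45 + 0.18 = 0.63 m from the left end.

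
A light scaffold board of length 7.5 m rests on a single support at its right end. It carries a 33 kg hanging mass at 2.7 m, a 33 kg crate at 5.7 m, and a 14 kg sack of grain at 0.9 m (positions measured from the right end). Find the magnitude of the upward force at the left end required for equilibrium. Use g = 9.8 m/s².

F ≈ 379 N

Taking torques about the right end:
Hanging mass: 33 × 9.8 = 323.4 N down at 2.7 m → arm 2.7 m, τ = 323.4 × 2.7 = 873.2 N·m counterclockwise.
Crate: 33 × 9.8 = 323.4 N down at 5.7 m → arm 5.7 m, τ = 323.4 × 5.7 = 1843 N·m counterclockwise.
Sack of grain: 14 × 9.8 = 137.2 N down at 0.9 m → arm 0.9 m, τ = 137.2 × 0.9 = 123.5 N·m counterclockwise.
Net moment of the loads = 2840 N·m counterclockwise.
The upward force F acts at the left end, arm 7.5 m, giving F × 7.5 clockwise.
For rotational equilibrium, F × 7.5 = 2840, so F = 2840 / 7.5 = 379 N.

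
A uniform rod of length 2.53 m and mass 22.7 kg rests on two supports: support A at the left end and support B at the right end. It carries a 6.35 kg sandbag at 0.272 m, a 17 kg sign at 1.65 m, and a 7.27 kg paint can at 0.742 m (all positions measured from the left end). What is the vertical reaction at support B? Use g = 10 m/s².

Sum moments about support A (its reaction then has zero moment arm).
Beam weight: 22.7 × 10 = 227 N down at 1.265 m → arm 1.265 m, τ = 227 × 1.265 = 287.2 N·m clockwise.
Sandbag: 6.35 × 10 = 63.5 N down at 0.272 m → arm 0.272 m, τ = 63.5 × 0.272 = 17.27 N·m clockwise.
Sign: 17 × 10 = 170 N down at 1.65 m → arm 1.65 m, τ = 170 × 1.65 = 280.5 N·m clockwise.
Paint can: 7.27 × 10 = 72.7 N down at 0.742 m → arm 0.742 m, τ = 72.7 × 0.742 = 53.94 N·m clockwise.
Net load moment about support A = 638.9 N·m clockwise.
Reaction R at support B is upward at 2.53 m, arm 2.53 m → moment R × 2.53 counterclockwise.
For rotational equilibrium, R × 2.53 = 638.9, so R = 253 N.

R_B ≈ 253 N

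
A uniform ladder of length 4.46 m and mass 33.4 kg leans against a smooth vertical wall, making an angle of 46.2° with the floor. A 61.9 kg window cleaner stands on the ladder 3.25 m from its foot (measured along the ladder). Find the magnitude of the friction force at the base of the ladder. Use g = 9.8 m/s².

Sum moments about the foot of the ladder (the floor normal and friction both act there and drop out).
Ladder weight 33.4×9.8 = 327.3 N acts at 2.23 m along the ladder; its horizontal arm is 2.23·cos46.2° = 1.543 m → τ = 505 N·m clockwise.
Window cleaner: 61.9×9.8 = 606.6 N at 3.25 m → arm 2.249 m → τ = 1364 N·m clockwise.
Wall normal N acts horizontally at the top; its moment arm is the height L sinθ = 4.46·sin46.2° = 3.219 m, counterclockwise.
Balancing moments: N × 3.219 = 1869, giving N = 581 N.
ΣFx = 0: friction at the foot balances the wall's push, so f = N_wall = 581 N.

f ≈ 581 N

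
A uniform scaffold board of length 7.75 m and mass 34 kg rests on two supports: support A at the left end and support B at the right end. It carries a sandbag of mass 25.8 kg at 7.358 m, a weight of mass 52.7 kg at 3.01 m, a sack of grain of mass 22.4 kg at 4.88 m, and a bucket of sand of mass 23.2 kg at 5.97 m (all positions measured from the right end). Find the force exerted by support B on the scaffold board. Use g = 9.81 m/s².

Sum moments about support A (its reaction then has zero moment arm).
Beam weight: 34 × 9.81 = 333.5 N down at 3.875 m → arm 3.875 m, τ = 333.5 × 3.875 = 1292 N·m clockwise.
Sandbag: 25.8 × 9.81 = 253.1 N down at 7.358 m → arm 0.392 m, τ = 253.1 × 0.392 = 99.22 N·m clockwise.
Weight: 52.7 × 9.81 = 517 N down at 3.01 m → arm 4.74 m, τ = 517 × 4.74 = 2451 N·m clockwise.
Sack of grain: 22.4 × 9.81 = 219.7 N down at 4.88 m → arm 2.87 m, τ = 219.7 × 2.87 = 630.5 N·m clockwise.
Bucket of sand: 23.2 × 9.81 = 227.6 N down at 5.97 m → arm 1.78 m, τ = 227.6 × 1.78 = 405.1 N·m clockwise.
Net load moment about support A = 4878 N·m clockwise.
Reaction R at support B is upward at 0 m, arm 7.75 m → moment R × 7.75 counterclockwise.
Balancing moments: R × 7.75 = 4878, giving R = 629 N.

R_B ≈ 629 N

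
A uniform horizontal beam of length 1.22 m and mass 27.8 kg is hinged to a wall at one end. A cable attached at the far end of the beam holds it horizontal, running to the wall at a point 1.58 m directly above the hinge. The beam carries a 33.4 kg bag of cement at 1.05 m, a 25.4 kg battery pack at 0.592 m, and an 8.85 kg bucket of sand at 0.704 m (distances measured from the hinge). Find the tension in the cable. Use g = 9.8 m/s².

Taking torques about the hinge:
Beam weight: 27.8 × 9.8 = 272.4 N down at 0.61 m → arm 0.61 m, τ = 272.4 × 0.61 = 166.2 N·m clockwise.
Bag of cement: 33.4 × 9.8 = 327.3 N down at 1.05 m → arm 1.05 m, τ = 327.3 × 1.05 = 343.7 N·m clockwise.
Battery pack: 25.4 × 9.8 = 248.9 N down at 0.592 m → arm 0.592 m, τ = 248.9 × 0.592 = 147.3 N·m clockwise.
Bucket of sand: 8.85 × 9.8 = 86.73 N down at 0.704 m → arm 0.704 m, τ = 86.73 × 0.704 = 61.06 N·m clockwise.
Total clockwise load moment = 718.3 N·m.
The cable tension T acts at 1.22 m; only its component perpendicular to the beam, T sinθ, produces torque. sinθ = h/√(h²+d²) = 1.58/√(1.58²+1.22²) = 0.7915.
Balancing moments: T × 1.22 × 0.7915 = 718.3, giving T = 718.3 / 0.9656 = 744 N.

T ≈ 744 N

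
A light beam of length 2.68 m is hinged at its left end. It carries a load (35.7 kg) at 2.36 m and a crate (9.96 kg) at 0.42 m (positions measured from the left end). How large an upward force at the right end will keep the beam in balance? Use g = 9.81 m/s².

F ≈ 324 N

Choose the left end as the axis so the unknown pivot reaction has zero arm there.
Load: 35.7 × 9.81 = 350.2 N down at 2.36 m → arm 2.36 m, τ = 350.2 × 2.36 = 826.5 N·m clockwise.
Crate: 9.96 × 9.81 = 97.71 N down at 0.42 m → arm 0.42 m, τ = 97.71 × 0.42 = 41.04 N·m clockwise.
Net moment of the loads = 867.5 N·m clockwise.
The upward force F acts at the right end, arm 2.68 m, giving F × 2.68 counterclockwise.
Στ = 0 ⇒ F × 2.68 = 867.5 ⇒ F = 867.5 / 2.68 = 324 N.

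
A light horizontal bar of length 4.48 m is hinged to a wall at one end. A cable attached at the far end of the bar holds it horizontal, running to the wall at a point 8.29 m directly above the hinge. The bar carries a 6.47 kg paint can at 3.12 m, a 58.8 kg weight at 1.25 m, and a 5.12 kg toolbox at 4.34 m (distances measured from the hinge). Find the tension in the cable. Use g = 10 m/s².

T ≈ 294 N

Choose the hinge as the axis so the unknown hinge reaction has zero arm there.
Paint can: 6.47 × 10 = 64.7 N down at 3.12 m → arm 3.12 m, τ = 64.7 × 3.12 = 201.9 N·m clockwise.
Weight: 58.8 × 10 = 588 N down at 1.25 m → arm 1.25 m, τ = 588 × 1.25 = 735 N·m clockwise.
Toolbox: 5.12 × 10 = 51.2 N down at 4.34 m → arm 4.34 m, τ = 51.2 × 4.34 = 222.2 N·m clockwise.
Total clockwise load moment = 1159 N·m.
The cable tension T acts at 4.48 m; only its component perpendicular to the bar, T sinθ, produces torque. sinθ = h/√(h²+d²) = 8.29/√(8.29²+4.48²) = 0.8798.
Setting net torque to zero: T × 4.48 × 0.8798 = 1159 → T = 1159 / 3.942 = 294 N.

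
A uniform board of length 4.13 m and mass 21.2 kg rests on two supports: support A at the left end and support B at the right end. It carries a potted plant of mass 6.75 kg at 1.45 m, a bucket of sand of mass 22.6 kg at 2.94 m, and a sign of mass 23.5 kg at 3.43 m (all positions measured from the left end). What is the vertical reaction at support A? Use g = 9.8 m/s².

R_A ≈ 250 N

Taking torques about support B:
Beam weight: 21.2 × 9.8 = 207.8 N down at 2.065 m → arm 2.065 m, τ = 207.8 × 2.065 = 429.1 N·m counterclockwise.
Potted plant: 6.75 × 9.8 = 66.15 N down at 1.45 m → arm 2.68 m, τ = 66.15 × 2.68 = 177.3 N·m counterclockwise.
Bucket of sand: 22.6 × 9.8 = 221.5 N down at 2.94 m → arm 1.19 m, τ = 221.5 × 1.19 = 263.6 N·m counterclockwise.
Sign: 23.5 × 9.8 = 230.3 N down at 3.43 m → arm 0.7 m, τ = 230.3 × 0.7 = 161.2 N·m counterclockwise.
Net load moment about support B = 1031 N·m counterclockwise.
Reaction R at support A is upward at 0 m, arm 4.13 m → moment R × 4.13 clockwise.
For rotational equilibrium, R × 4.13 = 1031, so R = 250 N.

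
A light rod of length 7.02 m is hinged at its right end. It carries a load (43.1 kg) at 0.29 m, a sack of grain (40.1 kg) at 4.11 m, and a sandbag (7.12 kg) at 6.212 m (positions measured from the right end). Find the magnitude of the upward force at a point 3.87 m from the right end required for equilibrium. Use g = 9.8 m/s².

F ≈ 561 N

Taking torques about the right end:
Load: 43.1 × 9.8 = 422.4 N down at 0.29 m → arm 0.29 m, τ = 422.4 × 0.29 = 122.5 N·m counterclockwise.
Sack of grain: 40.1 × 9.8 = 393 N down at 4.11 m → arm 4.11 m, τ = 393 × 4.11 = 1615 N·m counterclockwise.
Sandbag: 7.12 × 9.8 = 69.78 N down at 6.212 m → arm 6.212 m, τ = 69.78 × 6.212 = 433.5 N·m counterclockwise.
Net moment of the loads = 2171 N·m counterclockwise.
The upward force F acts at a point 3.87 m from the right end, arm 3.87 m, giving F × 3.87 clockwise.
Στ = 0 ⇒ F × 3.87 = 2171 ⇒ F = 2171 / 3.87 = 561 N.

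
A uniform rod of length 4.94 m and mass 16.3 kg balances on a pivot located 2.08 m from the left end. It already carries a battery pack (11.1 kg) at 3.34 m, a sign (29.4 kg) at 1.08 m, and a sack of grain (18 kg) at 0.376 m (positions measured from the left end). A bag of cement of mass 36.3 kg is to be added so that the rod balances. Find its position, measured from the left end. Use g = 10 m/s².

About the pivot (at 2.08 m from the left end):
Beam weight: 16.3 × 10 = 163 N down at 2.47 m → arm 0.39 m, τ = 163 × 0.39 = 63.57 N·m clockwise.
Battery pack: 11.1 × 10 = 111 N down at 3.34 m → arm 1.26 m, τ = 111 × 1.26 = 139.9 N·m clockwise.
Sign: 29.4 × 10 = 294 N down at 1.08 m → arm 1 m, τ = 294 × 1 = 294 N·m counterclockwise.
Sack of grain: 18 × 10 = 180 N down at 0.376 m → arm 1.704 m, τ = 180 × 1.704 = 306.7 N·m counterclockwise.
Net moment of existing loads = 397.2 N·m counterclockwise.
The bag of cement weighs 36.3 × 10 = 363 N and must supply an equal clockwise moment, so its lever arm about the pivot is 397.2 / 363 = 1.09 m.
That puts it at 2.08 + 1.09 = 3.17 m from the left end.

x ≈ 3.17 m from the left end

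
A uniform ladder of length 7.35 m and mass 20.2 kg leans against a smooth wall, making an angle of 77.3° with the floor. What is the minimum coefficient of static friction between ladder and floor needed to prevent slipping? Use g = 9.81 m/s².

μ_min ≈ 0.113

About the foot of the ladder:
Ladder weight 20.2×9.81 = 198.2 N acts at 3.675 m along the ladder; its horizontal arm is 3.675·cos77.3° = 0.8079 m → τ = 160.1 N·m clockwise.
Wall normal N acts horizontally at the top; its moment arm is the height L sinθ = 7.35·sin77.3° = 7.17 m, counterclockwise.
Balancing moments: N × 7.17 = 160.1, giving N = 22.33 N.
ΣFx = 0 ⇒ f = N_wall = 22.33 N. ΣFy = 0 ⇒ N_floor = 198.2 N.
μ_min = f / N_floor = 22.33 / 198.2 = 0.113.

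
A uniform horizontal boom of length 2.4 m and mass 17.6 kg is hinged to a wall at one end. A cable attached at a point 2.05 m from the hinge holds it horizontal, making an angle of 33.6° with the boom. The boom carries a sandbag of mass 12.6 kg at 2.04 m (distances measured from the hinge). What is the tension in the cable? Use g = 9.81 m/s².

About the hinge:
Beam weight: 17.6 × 9.81 = 172.7 N down at 1.2 m → arm 1.2 m, τ = 172.7 × 1.2 = 207.2 N·m clockwise.
Sandbag: 12.6 × 9.81 = 123.6 N down at 2.04 m → arm 2.04 m, τ = 123.6 × 2.04 = 252.1 N·m clockwise.
Total clockwise load moment = 459.3 N·m.
The cable tension T acts at 2.05 m; only its component perpendicular to the boom, T sinθ, produces torque. sin 33.6° = 0.5534.
Στ = 0 ⇒ T × 2.05 × 0.5534 = 459.3 ⇒ T = 459.3 / 1.134 = 405 N.

T ≈ 405 N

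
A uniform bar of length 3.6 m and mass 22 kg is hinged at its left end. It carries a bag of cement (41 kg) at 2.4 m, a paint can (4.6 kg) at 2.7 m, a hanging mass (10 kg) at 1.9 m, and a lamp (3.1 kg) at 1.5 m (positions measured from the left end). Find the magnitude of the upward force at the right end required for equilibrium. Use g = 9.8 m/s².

F ≈ 474 N

Choose the left end as the axis so the unknown pivot reaction has zero arm there.
Beam weight: 22 × 9.8 = 215.6 N down at 1.8 m → arm 1.8 m, τ = 215.6 × 1.8 = 388.1 N·m clockwise.
Bag of cement: 41 × 9.8 = 401.8 N down at 2.4 m → arm 2.4 m, τ = 401.8 × 2.4 = 964.3 N·m clockwise.
Paint can: 4.6 × 9.8 = 45.08 N down at 2.7 m → arm 2.7 m, τ = 45.08 × 2.7 = 121.7 N·m clockwise.
Hanging mass: 10 × 9.8 = 98 N down at 1.9 m → arm 1.9 m, τ = 98 × 1.9 = 186.2 N·m clockwise.
Lamp: 3.1 × 9.8 = 30.38 N down at 1.5 m → arm 1.5 m, τ = 30.38 × 1.5 = 45.57 N·m clockwise.
Net moment of the loads = 1706 N·m clockwise.
The upward force F acts at the right end, arm 3.6 m, giving F × 3.6 counterclockwise.
Στ = 0 ⇒ F × 3.6 = 1706 ⇒ F = 1706 / 3.6 = 474 N.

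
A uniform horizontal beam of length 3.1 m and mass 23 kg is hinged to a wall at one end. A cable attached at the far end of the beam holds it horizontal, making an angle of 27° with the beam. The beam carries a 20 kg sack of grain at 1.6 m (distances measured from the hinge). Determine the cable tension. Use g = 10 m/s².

Take moments about the hinge.
Beam weight: 23 × 10 = 230 N down at 1.55 m → arm 1.55 m, τ = 230 × 1.55 = 356.5 N·m clockwise.
Sack of grain: 20 × 10 = 200 N down at 1.6 m → arm 1.6 m, τ = 200 × 1.6 = 320 N·m clockwise.
Total clockwise load moment = 676.5 N·m.
The cable tension T acts at 3.1 m; only its component perpendicular to the beam, T sinθ, produces torque. sin 27° = 0.454.
Balancing moments: T × 3.1 × 0.454 = 676.5, giving T = 676.5 / 1.407 = 481 N.

T ≈ 481 N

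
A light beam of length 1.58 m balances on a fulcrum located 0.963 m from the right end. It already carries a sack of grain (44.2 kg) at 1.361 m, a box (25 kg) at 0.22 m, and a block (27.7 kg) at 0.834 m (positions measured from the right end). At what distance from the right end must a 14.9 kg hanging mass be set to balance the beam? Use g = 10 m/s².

x ≈ 1.27 m from the right end

Sum moments about the fulcrum (at 0.963 m from the right end) (the support reaction has zero arm there).
Sack of grain: 44.2 × 10 = 442 N down at 1.361 m → arm 0.398 m, τ = 442 × 0.398 = 175.9 N·m counterclockwise.
Box: 25 × 10 = 250 N down at 0.22 m → arm 0.743 m, τ = 250 × 0.743 = 185.8 N·m clockwise.
Block: 27.7 × 10 = 277 N down at 0.834 m → arm 0.129 m, τ = 277 × 0.129 = 35.73 N·m clockwise.
Net moment of existing loads = 45.63 N·m clockwise.
The hanging mass weighs 14.9 × 10 = 149 N and must supply an equal counterclockwise moment, so its lever arm about the fulcrum is 45.63 / 149 = 0.306 m.
That puts it at 0.963 + 0.306 = 1.27 m from the right end.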